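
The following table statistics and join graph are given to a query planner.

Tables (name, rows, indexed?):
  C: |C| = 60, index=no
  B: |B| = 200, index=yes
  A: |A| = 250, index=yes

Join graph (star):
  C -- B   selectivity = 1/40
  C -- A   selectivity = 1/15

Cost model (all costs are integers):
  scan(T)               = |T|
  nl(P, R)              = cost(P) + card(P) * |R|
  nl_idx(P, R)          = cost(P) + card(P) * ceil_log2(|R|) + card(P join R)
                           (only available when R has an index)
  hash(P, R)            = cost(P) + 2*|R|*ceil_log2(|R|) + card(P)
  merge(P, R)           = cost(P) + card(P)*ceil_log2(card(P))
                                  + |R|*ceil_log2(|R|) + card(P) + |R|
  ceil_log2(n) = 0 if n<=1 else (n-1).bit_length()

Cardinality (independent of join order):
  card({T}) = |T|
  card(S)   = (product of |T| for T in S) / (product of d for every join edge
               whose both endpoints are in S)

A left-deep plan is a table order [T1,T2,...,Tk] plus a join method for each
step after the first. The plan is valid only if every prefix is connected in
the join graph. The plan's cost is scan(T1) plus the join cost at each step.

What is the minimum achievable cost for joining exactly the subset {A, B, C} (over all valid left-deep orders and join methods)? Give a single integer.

Selinger DP over subsets of {A,B,C}:
  {C}: scan cost=60, card=60
  {B}: scan cost=200, card=200
  {A}: scan cost=250, card=250
  {BC}: card=300; try (B,nl_idx)→840, (C,hash)→1120, (B,merge)→2280, (C,merge)→2420, (B,hash)→3320, (B,nl)→12060 …(+1); best=840 via (B,nl_idx)
  {AC}: card=1000; try (C,hash)→1220, (A,nl_idx)→1540, (A,merge)→2730, (C,merge)→2920, (A,hash)→4120, (A,nl)→15060 …(+1); best=1220 via (C,hash)
  {ABC}: card=5000; try (A,hash)→5140, (B,hash)→5420, (A,merge)→6090, (A,nl_idx)→8240, (B,merge)→14020, (B,nl_idx)→14220 …(+2); best=5140 via (A,hash)

5140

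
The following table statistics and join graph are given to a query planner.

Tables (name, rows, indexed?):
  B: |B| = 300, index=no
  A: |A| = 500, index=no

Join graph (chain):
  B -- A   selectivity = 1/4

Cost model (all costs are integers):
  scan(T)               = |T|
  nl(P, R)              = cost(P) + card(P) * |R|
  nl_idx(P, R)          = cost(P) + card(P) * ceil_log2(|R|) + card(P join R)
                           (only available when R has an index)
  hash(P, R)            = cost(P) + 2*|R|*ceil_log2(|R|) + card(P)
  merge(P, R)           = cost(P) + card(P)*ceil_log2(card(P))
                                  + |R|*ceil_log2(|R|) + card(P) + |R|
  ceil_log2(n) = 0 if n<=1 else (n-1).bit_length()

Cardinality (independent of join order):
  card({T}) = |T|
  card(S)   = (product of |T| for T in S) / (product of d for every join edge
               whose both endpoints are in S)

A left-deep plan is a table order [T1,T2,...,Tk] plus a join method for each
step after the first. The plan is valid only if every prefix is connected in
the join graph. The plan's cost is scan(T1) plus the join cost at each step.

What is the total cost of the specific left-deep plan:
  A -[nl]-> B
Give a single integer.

150500

step 1: scan A: cost=500, card=500
step 2: join B via nl
    card(P join B) = 500*300/(4) = 37500
    cost = 500 + 500*300 = 150500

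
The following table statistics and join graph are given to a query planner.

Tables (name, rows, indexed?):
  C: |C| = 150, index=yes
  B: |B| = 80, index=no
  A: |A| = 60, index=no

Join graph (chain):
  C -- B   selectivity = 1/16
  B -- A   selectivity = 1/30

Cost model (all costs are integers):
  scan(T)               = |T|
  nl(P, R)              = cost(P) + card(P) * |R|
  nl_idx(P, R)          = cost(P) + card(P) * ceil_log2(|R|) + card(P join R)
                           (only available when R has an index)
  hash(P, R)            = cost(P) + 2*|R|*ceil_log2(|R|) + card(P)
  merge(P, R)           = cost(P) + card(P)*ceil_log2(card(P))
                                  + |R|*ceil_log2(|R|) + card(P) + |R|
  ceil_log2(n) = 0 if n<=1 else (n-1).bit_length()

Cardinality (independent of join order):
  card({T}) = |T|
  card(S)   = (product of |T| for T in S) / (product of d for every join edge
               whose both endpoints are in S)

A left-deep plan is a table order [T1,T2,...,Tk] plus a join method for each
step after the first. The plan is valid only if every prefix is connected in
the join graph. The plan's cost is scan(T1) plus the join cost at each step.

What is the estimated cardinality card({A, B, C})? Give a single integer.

Tables in S: A(60), B(80), C(150)
Edges inside S: C-B(d=16), B-A(d=30)
numerator = 60 * 80 * 150 = 720000
denominator = 16 * 30 = 480
card(S) = 720000 / 480 = 1500

1500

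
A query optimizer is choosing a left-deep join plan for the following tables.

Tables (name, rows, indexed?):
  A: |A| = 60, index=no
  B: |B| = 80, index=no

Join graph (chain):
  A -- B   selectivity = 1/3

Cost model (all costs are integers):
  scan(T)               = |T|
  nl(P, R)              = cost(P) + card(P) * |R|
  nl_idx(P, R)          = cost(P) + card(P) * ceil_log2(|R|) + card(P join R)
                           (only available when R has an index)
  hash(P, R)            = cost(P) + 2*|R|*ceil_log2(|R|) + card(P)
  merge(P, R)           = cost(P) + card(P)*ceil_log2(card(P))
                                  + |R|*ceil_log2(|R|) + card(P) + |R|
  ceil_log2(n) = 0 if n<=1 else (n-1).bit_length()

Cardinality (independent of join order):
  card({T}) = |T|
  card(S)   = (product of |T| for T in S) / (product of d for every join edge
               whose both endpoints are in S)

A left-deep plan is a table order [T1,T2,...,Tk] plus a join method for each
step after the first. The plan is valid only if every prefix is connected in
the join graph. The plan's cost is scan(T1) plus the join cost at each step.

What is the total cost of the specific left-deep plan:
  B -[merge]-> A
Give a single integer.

1140

step 1: scan B: cost=80, card=80
step 2: join A via merge
    card(P join A) = 80*60/(3) = 1600
    cost = 80 + 80*7 + 60*6 + 80 + 60 = 1140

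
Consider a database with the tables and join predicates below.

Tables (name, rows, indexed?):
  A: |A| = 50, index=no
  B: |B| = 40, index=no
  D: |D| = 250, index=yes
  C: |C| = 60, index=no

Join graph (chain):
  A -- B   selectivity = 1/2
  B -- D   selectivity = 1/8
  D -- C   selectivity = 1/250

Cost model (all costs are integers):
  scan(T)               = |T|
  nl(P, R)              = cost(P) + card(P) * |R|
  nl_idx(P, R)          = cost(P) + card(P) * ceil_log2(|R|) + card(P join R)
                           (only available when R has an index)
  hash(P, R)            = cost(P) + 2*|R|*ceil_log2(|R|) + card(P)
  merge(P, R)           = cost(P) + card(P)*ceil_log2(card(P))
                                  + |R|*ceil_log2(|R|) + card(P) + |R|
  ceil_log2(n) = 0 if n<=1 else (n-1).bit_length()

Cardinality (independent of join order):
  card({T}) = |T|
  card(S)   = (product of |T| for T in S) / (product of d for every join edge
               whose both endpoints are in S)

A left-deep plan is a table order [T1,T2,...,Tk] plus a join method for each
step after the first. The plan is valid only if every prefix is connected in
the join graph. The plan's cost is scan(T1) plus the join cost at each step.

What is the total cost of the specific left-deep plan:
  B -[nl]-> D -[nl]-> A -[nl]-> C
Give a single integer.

1947540

step 1: scan B: cost=40, card=40
step 2: join D via nl
    card(P join D) = 40*250/(8) = 1250
    cost = 40 + 40*250 = 10040
step 3: join A via nl
    card(P join A) = 1250*50/(2) = 31250
    cost = 10040 + 1250*50 = 72540
step 4: join C via nl
    card(P join C) = 31250*60/(250) = 7500
    cost = 72540 + 31250*60 = 1947540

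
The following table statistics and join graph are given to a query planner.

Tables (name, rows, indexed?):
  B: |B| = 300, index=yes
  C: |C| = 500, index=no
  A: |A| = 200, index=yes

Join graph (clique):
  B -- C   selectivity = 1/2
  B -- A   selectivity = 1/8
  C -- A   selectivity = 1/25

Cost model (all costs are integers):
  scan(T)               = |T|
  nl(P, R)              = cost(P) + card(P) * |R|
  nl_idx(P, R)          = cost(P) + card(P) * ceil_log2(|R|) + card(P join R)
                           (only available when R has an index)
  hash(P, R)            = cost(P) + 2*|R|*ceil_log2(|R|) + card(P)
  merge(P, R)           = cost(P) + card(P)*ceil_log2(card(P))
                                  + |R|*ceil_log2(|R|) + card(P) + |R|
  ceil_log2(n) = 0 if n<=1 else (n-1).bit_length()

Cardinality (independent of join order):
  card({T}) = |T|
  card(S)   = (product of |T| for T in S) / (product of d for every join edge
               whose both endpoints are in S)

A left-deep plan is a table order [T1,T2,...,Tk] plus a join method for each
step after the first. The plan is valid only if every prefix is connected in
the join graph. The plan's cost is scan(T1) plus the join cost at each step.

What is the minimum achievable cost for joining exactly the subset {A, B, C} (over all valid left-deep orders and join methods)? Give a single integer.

Selinger DP over subsets of {A,B,C}:
  {B}: scan cost=300, card=300
  {C}: scan cost=500, card=500
  {A}: scan cost=200, card=200
  {BC}: card=75000; try (B,hash)→6400, (C,merge)→8300, (B,merge)→8500, (C,hash)→9600, (B,nl_idx)→80000, (C,nl)→150300 …(+1); best=6400 via (B,hash)
  {AB}: card=7500; try (A,hash)→3800, (B,merge)→5000, (A,merge)→5100, (B,hash)→5800, (B,nl_idx)→9500, (A,nl_idx)→10200 …(+2); best=3800 via (A,hash)
  {AC}: card=4000; try (A,hash)→4200, (C,merge)→7000, (A,merge)→7300, (A,nl_idx)→8500, (C,hash)→9400, (C,nl)→100200 …(+1); best=4200 via (A,hash)
  {ABC}: card=75000; try (B,hash)→13600, (C,hash)→20300, (B,merge)→59200, (A,hash)→84600, (C,merge)→113800, (B,nl_idx)→115200 …(+5); best=13600 via (B,hash)

13600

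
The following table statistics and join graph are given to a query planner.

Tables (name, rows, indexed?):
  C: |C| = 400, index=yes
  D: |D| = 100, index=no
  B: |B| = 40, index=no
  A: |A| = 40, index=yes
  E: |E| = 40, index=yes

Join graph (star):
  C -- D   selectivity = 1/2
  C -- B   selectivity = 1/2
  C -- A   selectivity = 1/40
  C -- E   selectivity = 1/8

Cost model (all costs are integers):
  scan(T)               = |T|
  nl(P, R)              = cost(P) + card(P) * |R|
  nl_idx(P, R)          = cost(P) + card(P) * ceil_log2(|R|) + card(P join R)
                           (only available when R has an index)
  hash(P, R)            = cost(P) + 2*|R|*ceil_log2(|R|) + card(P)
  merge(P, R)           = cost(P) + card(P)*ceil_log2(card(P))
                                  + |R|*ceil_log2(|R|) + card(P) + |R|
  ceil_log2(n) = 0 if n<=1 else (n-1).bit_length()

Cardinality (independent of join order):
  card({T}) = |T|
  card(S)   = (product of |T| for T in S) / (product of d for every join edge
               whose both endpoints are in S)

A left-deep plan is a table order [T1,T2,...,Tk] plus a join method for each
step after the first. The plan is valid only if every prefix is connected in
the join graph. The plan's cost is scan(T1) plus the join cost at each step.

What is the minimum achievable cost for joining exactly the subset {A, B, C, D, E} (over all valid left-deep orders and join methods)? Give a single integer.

Selinger DP over subsets of {A,B,C,D,E}:
  {C}: scan cost=400, card=400
  {D}: scan cost=100, card=100
  {B}: scan cost=40, card=40
  {A}: scan cost=40, card=40
  {E}: scan cost=40, card=40
  {CD}: card=20000; try (D,hash)→2200, (C,merge)→4900, (D,merge)→5200, (C,hash)→7400, (C,nl_idx)→21000, (C,nl)→40100 …(+1); best=2200 via (D,hash)
  {BC}: card=8000; try (B,hash)→1280, (C,merge)→4320, (B,merge)→4680, (C,hash)→7280, (C,nl_idx)→8400, (C,nl)→16040 …(+1); best=1280 via (B,hash)
  {AC}: card=400; try (C,nl_idx)→800, (A,hash)→1280, (A,nl_idx)→3200, (C,merge)→4320, (A,merge)→4680, (C,hash)→7280 …(+2); best=800 via (C,nl_idx)
  {CE}: card=2000; try (E,hash)→1280, (C,nl_idx)→2400, (C,merge)→4320, (E,merge)→4680, (E,nl_idx)→4800, (C,hash)→7280 …(+2); best=1280 via (E,hash)
  {BCD}: card=400000; try (D,hash)→10680, (B,hash)→22680, (D,merge)→114080, (B,merge)→322480, (D,nl)→801280, (B,nl)→802200; best=10680 via (D,hash)
  {ACD}: card=20000; try (D,hash)→2600, (D,merge)→5600, (A,hash)→22680, (D,nl)→40800, (A,nl_idx)→142200, (A,merge)→322480 …(+1); best=2600 via (D,hash)
  {CDE}: card=100000; try (D,hash)→4680, (E,hash)→22680, (D,merge)→26080, (D,nl)→201280, (E,nl_idx)→222200, (E,merge)→322480 …(+1); best=4680 via (D,hash)
  {ABC}: card=8000; try (B,hash)→1680, (B,merge)→5080, (A,hash)→9760, (B,nl)→16800, (A,nl_idx)→57280, (A,merge)→113560 …(+1); best=1680 via (B,hash)
  {BCE}: card=40000; try (B,hash)→3760, (E,hash)→9760, (B,merge)→25560, (B,nl)→81280, (E,nl_idx)→89280, (E,merge)→113560 …(+1); best=3760 via (B,hash)
  {ACE}: card=2000; try (E,hash)→1680, (A,hash)→3760, (E,merge)→5080, (E,nl_idx)→5200, (A,nl_idx)→15280, (E,nl)→16800 …(+2); best=1680 via (E,hash)
  {ABCD}: card=400000; try (D,hash)→11080, (B,hash)→23080, (D,merge)→114480, (B,merge)→322880, (A,hash)→411160, (D,nl)→801680 …(+4); best=11080 via (D,hash)
  {BCDE}: card=2000000; try (D,hash)→45160, (B,hash)→105160, (E,hash)→411160, (D,merge)→684560, (B,merge)→1804960, (D,nl)→4003760 …(+4); best=45160 via (D,hash)
  {ACDE}: card=100000; try (D,hash)→5080, (E,hash)→23080, (D,merge)→26480, (A,hash)→105160, (D,nl)→201680, (E,nl_idx)→222600 …(+5); best=5080 via (D,hash)
  {ABCE}: card=40000; try (B,hash)→4160, (E,hash)→10160, (B,merge)→25960, (A,hash)→44240, (B,nl)→81680, (E,nl_idx)→89680 …(+5); best=4160 via (B,hash)
  {ABCDE}: card=2000000; try (D,hash)→45560, (B,hash)→105560, (E,hash)→411560, (D,merge)→684960, (B,merge)→1805360, (A,hash)→2045640 …(+8); best=45560 via (D,hash)

45560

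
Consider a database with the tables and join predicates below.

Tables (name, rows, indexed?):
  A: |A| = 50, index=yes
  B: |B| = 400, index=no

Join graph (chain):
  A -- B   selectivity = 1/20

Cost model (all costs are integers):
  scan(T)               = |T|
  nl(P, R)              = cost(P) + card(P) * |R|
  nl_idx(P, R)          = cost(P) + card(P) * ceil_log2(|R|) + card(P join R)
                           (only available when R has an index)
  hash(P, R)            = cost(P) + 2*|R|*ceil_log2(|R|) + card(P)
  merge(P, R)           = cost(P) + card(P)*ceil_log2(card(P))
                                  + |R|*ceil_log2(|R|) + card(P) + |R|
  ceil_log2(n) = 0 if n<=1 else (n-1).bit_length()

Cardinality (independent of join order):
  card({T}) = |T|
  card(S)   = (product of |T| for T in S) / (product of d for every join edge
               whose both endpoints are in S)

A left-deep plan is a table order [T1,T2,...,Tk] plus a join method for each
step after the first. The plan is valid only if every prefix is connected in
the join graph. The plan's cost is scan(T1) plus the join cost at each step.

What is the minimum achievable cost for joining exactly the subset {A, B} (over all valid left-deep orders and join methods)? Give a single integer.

Selinger DP over subsets of {A,B}:
  {A}: scan cost=50, card=50
  {B}: scan cost=400, card=400
  {AB}: card=1000; try (A,hash)→1400, (A,nl_idx)→3800, (B,merge)→4400, (A,merge)→4750, (B,hash)→7300, (B,nl)→20050 …(+1); best=1400 via (A,hash)

1400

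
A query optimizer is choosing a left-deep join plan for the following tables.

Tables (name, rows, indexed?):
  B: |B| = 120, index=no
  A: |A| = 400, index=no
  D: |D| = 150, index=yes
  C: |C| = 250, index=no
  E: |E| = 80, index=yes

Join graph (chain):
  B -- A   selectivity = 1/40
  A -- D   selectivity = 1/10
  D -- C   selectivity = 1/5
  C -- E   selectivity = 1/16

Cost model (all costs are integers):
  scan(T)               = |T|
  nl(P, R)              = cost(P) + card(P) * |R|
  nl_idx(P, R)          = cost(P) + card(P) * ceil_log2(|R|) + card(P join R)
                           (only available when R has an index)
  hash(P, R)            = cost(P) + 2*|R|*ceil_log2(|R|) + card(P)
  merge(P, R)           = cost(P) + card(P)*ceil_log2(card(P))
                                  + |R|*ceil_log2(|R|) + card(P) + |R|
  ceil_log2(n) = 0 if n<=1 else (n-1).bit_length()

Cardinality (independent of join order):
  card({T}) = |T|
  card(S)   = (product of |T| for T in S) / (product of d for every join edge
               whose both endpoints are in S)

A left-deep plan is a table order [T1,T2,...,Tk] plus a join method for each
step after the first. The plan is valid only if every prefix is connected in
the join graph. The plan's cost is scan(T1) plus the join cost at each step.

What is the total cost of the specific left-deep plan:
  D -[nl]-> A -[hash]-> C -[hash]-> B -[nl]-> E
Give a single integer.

72371830

step 1: scan D: cost=150, card=150
step 2: join A via nl
    card(P join A) = 150*400/(10) = 6000
    cost = 150 + 150*400 = 60150
step 3: join C via hash
    card(P join C) = 6000*250/(5) = 300000
    cost = 60150 + 2*250*8 + 6000 = 70150
step 4: join B via hash
    card(P join B) = 300000*120/(40) = 900000
    cost = 70150 + 2*120*7 + 300000 = 371830
step 5: join E via nl
    card(P join E) = 900000*80/(16) = 4500000
    cost = 371830 + 900000*80 = 72371830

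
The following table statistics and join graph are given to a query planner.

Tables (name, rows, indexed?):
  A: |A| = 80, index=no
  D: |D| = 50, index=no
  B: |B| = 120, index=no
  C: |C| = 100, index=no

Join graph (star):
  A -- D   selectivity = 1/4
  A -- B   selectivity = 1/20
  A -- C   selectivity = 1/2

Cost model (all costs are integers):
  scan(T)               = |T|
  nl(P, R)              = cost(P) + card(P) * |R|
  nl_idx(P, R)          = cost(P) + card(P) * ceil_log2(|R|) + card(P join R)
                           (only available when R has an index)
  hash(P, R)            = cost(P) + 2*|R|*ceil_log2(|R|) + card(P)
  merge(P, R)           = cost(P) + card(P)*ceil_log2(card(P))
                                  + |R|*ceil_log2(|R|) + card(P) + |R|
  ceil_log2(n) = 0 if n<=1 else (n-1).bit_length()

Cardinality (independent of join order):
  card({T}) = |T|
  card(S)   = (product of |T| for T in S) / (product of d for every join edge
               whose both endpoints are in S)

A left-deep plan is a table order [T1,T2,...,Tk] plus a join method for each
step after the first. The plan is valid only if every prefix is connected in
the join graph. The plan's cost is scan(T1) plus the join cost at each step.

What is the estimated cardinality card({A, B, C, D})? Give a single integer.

300000

Tables in S: A(80), B(120), C(100), D(50)
Edges inside S: A-D(d=4), A-B(d=20), A-C(d=2)
numerator = 80 * 120 * 100 * 50 = 48000000
denominator = 4 * 20 * 2 = 160
card(S) = 48000000 / 160 = 300000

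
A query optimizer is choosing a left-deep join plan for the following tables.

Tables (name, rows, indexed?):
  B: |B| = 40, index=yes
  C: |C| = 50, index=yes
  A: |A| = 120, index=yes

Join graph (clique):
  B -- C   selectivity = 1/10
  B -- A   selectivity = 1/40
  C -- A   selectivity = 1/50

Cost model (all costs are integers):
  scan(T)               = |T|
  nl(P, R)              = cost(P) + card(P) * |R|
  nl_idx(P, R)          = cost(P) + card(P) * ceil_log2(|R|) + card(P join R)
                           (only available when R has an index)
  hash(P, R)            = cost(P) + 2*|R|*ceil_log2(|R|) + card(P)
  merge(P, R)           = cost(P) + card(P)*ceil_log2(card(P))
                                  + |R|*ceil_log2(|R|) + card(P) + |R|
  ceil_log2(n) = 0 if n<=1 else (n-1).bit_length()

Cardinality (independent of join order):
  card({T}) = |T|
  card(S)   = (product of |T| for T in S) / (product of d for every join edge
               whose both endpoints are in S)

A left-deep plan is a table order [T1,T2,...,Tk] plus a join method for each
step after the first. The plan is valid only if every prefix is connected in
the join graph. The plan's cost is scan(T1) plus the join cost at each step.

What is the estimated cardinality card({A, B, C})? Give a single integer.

12

Tables in S: A(120), B(40), C(50)
Edges inside S: B-C(d=10), B-A(d=40), C-A(d=50)
numerator = 120 * 40 * 50 = 240000
denominator = 10 * 40 * 50 = 20000
card(S) = 240000 / 20000 = 12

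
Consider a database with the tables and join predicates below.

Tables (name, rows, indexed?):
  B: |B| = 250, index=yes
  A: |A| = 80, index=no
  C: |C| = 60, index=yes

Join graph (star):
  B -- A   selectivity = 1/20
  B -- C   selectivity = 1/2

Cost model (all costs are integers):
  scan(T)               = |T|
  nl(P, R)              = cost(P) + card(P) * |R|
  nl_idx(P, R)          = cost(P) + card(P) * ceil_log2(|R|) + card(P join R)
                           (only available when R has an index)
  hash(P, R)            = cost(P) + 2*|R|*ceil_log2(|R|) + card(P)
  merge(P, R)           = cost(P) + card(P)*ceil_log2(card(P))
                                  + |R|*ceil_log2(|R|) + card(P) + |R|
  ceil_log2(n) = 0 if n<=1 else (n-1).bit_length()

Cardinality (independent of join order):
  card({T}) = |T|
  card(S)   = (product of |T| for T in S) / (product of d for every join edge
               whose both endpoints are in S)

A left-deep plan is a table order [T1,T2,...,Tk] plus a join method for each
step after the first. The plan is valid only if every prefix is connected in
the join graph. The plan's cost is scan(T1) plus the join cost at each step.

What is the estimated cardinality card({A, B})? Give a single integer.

Tables in S: A(80), B(250)
Edges inside S: B-A(d=20)
numerator = 80 * 250 = 20000
denominator = 20 = 20
card(S) = 20000 / 20 = 1000

1000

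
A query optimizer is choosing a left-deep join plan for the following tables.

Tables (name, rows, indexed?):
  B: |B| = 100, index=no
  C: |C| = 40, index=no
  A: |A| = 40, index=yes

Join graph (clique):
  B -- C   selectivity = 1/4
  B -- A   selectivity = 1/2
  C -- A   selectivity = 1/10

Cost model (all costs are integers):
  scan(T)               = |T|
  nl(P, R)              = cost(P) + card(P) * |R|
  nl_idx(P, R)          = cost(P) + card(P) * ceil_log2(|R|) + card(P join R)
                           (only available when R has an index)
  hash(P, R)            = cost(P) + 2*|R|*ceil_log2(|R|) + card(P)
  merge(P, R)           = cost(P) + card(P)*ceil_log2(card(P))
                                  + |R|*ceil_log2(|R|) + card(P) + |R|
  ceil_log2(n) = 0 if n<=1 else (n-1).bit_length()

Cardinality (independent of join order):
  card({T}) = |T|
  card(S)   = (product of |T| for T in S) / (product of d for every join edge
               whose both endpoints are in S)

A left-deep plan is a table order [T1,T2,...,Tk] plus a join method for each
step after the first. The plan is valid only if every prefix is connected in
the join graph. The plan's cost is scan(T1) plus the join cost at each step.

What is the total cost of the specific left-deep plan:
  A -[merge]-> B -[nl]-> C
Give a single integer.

81120

step 1: scan A: cost=40, card=40
step 2: join B via merge
    card(P join B) = 40*100/(2) = 2000
    cost = 40 + 40*6 + 100*7 + 40 + 100 = 1120
step 3: join C via nl
    card(P join C) = 2000*40/(4*10) = 2000
    cost = 1120 + 2000*40 = 81120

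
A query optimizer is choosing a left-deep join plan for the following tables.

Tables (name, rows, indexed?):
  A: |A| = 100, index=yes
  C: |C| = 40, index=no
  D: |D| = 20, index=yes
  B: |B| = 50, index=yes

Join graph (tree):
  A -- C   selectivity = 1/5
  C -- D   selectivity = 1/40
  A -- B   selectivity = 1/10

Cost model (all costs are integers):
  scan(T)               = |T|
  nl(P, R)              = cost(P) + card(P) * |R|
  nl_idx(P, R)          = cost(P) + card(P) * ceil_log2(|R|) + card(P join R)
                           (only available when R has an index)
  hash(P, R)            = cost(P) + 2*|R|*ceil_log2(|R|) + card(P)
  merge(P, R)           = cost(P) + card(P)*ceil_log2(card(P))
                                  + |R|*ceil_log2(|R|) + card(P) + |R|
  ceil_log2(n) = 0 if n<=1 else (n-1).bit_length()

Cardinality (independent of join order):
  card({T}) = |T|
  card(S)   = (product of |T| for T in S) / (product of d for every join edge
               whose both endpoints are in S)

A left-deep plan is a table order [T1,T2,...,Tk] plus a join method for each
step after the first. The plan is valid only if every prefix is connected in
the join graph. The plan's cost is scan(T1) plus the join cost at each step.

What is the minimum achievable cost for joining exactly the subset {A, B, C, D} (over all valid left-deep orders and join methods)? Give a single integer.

Selinger DP over subsets of {A,B,C,D}:
  {A}: scan cost=100, card=100
  {C}: scan cost=40, card=40
  {D}: scan cost=20, card=20
  {B}: scan cost=50, card=50
  {AC}: card=800; try (C,hash)→680, (A,merge)→1120, (A,nl_idx)→1120, (C,merge)→1180, (A,hash)→1480, (A,nl)→4040 …(+1); best=680 via (C,hash)
  {AB}: card=500; try (B,hash)→800, (A,nl_idx)→900, (B,nl_idx)→1200, (A,merge)→1200, (B,merge)→1250, (A,hash)→1500 …(+2); best=800 via (B,hash)
  {CD}: card=20; try (D,nl_idx)→260, (D,hash)→280, (C,merge)→420, (D,merge)→440, (C,hash)→520, (C,nl)→820 …(+1); best=260 via (D,nl_idx)
  {ACD}: card=400; try (A,nl_idx)→800, (A,merge)→1180, (D,hash)→1680, (A,hash)→1680, (A,nl)→2260, (D,nl_idx)→5080 …(+2); best=800 via (A,nl_idx)
  {ABC}: card=4000; try (C,hash)→1780, (B,hash)→2080, (C,merge)→6080, (B,nl_idx)→9480, (B,merge)→9830, (C,nl)→20800 …(+1); best=1780 via (C,hash)
  {ABCD}: card=2000; try (B,hash)→1800, (B,merge)→5150, (B,nl_idx)→5200, (D,hash)→5980, (B,nl)→20800, (D,nl_idx)→23780 …(+2); best=1800 via (B,hash)

1800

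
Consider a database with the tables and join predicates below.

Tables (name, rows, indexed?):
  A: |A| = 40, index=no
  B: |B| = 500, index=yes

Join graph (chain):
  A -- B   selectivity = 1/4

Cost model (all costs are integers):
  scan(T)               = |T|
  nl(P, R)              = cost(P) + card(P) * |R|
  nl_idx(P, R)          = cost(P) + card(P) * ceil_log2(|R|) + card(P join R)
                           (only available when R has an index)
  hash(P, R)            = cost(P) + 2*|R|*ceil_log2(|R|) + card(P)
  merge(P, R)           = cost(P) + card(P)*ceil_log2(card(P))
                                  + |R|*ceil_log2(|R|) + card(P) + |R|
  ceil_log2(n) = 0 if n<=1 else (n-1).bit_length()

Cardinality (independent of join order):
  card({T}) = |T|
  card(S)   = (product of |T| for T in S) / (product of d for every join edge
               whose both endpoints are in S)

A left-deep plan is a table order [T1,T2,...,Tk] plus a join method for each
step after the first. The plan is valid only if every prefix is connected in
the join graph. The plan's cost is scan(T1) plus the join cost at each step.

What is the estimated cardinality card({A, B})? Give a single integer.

Tables in S: A(40), B(500)
Edges inside S: A-B(d=4)
numerator = 40 * 500 = 20000
denominator = 4 = 4
card(S) = 20000 / 4 = 5000

5000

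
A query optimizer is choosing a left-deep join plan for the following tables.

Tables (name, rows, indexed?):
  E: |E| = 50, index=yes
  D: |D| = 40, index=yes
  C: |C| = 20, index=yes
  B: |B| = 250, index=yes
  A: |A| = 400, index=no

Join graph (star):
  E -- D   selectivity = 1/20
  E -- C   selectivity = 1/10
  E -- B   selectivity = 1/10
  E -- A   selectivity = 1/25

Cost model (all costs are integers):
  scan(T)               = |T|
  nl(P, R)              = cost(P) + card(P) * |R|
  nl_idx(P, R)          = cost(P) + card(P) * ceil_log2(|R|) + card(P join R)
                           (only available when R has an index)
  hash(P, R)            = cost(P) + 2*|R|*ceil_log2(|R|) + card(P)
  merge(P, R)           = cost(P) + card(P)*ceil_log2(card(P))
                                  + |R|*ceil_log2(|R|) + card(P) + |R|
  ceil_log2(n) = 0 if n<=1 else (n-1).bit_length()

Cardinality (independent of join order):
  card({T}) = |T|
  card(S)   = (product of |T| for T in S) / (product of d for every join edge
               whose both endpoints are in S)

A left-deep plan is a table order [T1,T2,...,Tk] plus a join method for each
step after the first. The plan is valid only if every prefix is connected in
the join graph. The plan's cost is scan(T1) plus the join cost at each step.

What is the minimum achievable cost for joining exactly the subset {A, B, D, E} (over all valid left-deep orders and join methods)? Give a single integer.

8280

Selinger DP over subsets of {A,B,D,E}:
  {E}: scan cost=50, card=50
  {D}: scan cost=40, card=40
  {B}: scan cost=250, card=250
  {A}: scan cost=400, card=400
  {DE}: card=100; try (E,nl_idx)→380, (D,nl_idx)→450, (D,hash)→580, (E,merge)→670, (E,hash)→680, (D,merge)→680 …(+2); best=380 via (E,nl_idx)
  {BE}: card=1250; try (E,hash)→1100, (B,nl_idx)→1700, (B,merge)→2650, (E,merge)→2850, (E,nl_idx)→3000, (B,hash)→4100 …(+2); best=1100 via (E,hash)
  {AE}: card=800; try (E,hash)→1400, (E,nl_idx)→3600, (A,merge)→4400, (E,merge)→4750, (A,hash)→7300, (A,nl)→20050 …(+1); best=1400 via (E,hash)
  {BDE}: card=2500; try (D,hash)→2830, (B,merge)→3430, (B,nl_idx)→3680, (B,hash)→4480, (D,nl_idx)→11100, (D,merge)→16380 …(+2); best=2830 via (D,hash)
  {ADE}: card=1600; try (D,hash)→2680, (A,merge)→5180, (A,hash)→7680, (D,nl_idx)→7800, (D,merge)→10480, (D,nl)→33400 …(+1); best=2680 via (D,hash)
  {ABE}: card=20000; try (B,hash)→6200, (A,hash)→9550, (B,merge)→12450, (A,merge)→20100, (B,nl_idx)→27800, (B,nl)→201400 …(+1); best=6200 via (B,hash)
  {ABDE}: card=40000; try (B,hash)→8280, (A,hash)→12530, (B,merge)→24130, (D,hash)→26680, (A,merge)→39330, (B,nl_idx)→55480 …(+5); best=8280 via (B,hash)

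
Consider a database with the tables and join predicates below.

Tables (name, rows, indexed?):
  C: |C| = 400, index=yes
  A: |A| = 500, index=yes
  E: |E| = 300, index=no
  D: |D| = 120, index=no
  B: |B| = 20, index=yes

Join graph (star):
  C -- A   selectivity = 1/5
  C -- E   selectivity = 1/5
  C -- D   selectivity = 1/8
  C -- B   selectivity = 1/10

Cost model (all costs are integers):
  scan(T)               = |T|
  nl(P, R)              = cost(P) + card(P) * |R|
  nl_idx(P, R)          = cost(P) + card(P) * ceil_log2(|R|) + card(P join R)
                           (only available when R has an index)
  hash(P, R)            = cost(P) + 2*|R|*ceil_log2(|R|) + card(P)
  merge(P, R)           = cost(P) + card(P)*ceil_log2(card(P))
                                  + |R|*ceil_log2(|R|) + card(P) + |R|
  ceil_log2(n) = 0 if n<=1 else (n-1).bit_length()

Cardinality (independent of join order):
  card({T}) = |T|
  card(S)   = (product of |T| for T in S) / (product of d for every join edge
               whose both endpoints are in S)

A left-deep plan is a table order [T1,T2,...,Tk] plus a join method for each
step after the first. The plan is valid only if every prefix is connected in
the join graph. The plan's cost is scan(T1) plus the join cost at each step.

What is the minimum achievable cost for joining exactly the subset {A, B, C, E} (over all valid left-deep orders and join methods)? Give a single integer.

64200

Selinger DP over subsets of {A,B,C,E}:
  {C}: scan cost=400, card=400
  {A}: scan cost=500, card=500
  {E}: scan cost=300, card=300
  {B}: scan cost=20, card=20
  {AC}: card=40000; try (C,hash)→8200, (A,merge)→9400, (C,merge)→9500, (A,hash)→9800, (A,nl_idx)→44000, (C,nl_idx)→45000 …(+2); best=8200 via (C,hash)
  {CE}: card=24000; try (E,hash)→6200, (C,merge)→7300, (E,merge)→7400, (C,hash)→7800, (C,nl_idx)→27000, (C,nl)→120300 …(+1); best=6200 via (E,hash)
  {BC}: card=800; try (C,nl_idx)→1000, (B,hash)→1000, (B,nl_idx)→3200, (C,merge)→4140, (B,merge)→4520, (C,hash)→7240 …(+2); best=1000 via (C,nl_idx)
  {ACE}: card=2400000; try (A,hash)→39200, (E,hash)→53600, (A,merge)→395200, (E,merge)→691200, (A,nl_idx)→2622200, (A,nl)→12006200 …(+1); best=39200 via (A,hash)
  {ABC}: card=80000; try (A,hash)→10800, (A,merge)→14800, (B,hash)→48400, (A,nl_idx)→88200, (B,nl_idx)→288200, (A,nl)→401000 …(+2); best=10800 via (A,hash)
  {BCE}: card=48000; try (E,hash)→7200, (E,merge)→12800, (B,hash)→30400, (B,nl_idx)→174200, (E,nl)→241000, (B,merge)→390320 …(+1); best=7200 via (E,hash)
  {ABCE}: card=4800000; try (A,hash)→64200, (E,hash)→96200, (A,merge)→828200, (E,merge)→1453800, (B,hash)→2439400, (A,nl_idx)→5239200 …(+5); best=64200 via (A,hash)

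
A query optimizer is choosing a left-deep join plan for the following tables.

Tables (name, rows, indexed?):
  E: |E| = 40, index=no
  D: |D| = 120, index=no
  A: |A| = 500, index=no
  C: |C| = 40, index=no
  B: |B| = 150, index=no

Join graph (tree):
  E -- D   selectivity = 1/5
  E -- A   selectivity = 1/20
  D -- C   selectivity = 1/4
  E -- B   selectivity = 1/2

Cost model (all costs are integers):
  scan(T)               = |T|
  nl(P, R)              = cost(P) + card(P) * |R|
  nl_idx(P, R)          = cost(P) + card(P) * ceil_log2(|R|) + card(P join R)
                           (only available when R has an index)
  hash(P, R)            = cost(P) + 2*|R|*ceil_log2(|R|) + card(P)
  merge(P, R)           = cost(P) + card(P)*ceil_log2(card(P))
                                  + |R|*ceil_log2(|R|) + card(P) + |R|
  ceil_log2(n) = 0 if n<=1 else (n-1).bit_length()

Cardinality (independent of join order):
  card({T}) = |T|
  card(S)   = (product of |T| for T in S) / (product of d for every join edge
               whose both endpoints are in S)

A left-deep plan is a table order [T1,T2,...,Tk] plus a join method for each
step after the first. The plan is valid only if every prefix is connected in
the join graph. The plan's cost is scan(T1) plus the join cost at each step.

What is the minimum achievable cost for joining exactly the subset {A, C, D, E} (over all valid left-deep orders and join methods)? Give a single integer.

Selinger DP over subsets of {A,C,D,E}:
  {E}: scan cost=40, card=40
  {D}: scan cost=120, card=120
  {A}: scan cost=500, card=500
  {C}: scan cost=40, card=40
  {DE}: card=960; try (E,hash)→720, (D,merge)→1280, (E,merge)→1360, (D,hash)→1760, (D,nl)→4840, (E,nl)→4920; best=720 via (E,hash)
  {AE}: card=1000; try (E,hash)→1480, (A,merge)→5320, (E,merge)→5780, (A,hash)→9080, (A,nl)→20040, (E,nl)→20500; best=1480 via (E,hash)
  {CD}: card=1200; try (C,hash)→720, (D,merge)→1280, (C,merge)→1360, (D,hash)→1760, (D,nl)→4840, (C,nl)→4920; best=720 via (C,hash)
  {ADE}: card=24000; try (D,hash)→4160, (A,hash)→10680, (D,merge)→13440, (A,merge)→16280, (D,nl)→121480, (A,nl)→480720; best=4160 via (D,hash)
  {CDE}: card=9600; try (C,hash)→2160, (E,hash)→2400, (C,merge)→11560, (E,merge)→15400, (C,nl)→39120, (E,nl)→48720; best=2160 via (C,hash)
  {ACDE}: card=240000; try (A,hash)→20760, (C,hash)→28640, (A,merge)→151160, (C,merge)→388440, (C,nl)→964160, (A,nl)→4802160; best=20760 via (A,hash)

20760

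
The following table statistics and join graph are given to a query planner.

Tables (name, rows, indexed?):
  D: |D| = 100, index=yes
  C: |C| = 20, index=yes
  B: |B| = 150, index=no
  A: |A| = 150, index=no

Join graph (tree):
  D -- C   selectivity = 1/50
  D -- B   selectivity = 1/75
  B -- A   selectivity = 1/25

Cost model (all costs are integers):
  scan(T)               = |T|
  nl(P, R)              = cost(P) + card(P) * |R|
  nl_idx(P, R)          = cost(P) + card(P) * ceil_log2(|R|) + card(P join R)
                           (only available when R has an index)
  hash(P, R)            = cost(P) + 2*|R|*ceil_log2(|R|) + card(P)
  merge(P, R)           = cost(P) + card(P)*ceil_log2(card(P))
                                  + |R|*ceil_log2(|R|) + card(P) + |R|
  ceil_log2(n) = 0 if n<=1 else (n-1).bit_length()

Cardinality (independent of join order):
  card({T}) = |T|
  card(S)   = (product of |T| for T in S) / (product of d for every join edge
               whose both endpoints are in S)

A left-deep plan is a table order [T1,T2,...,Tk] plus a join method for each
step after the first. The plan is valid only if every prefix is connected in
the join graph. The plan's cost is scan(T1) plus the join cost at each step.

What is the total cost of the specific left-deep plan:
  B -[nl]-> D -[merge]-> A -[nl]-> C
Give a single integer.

step 1: scan B: cost=150, card=150
step 2: join D via nl
    card(P join D) = 150*100/(75) = 200
    cost = 150 + 150*100 = 15150
step 3: join A via merge
    card(P join A) = 200*150/(25) = 1200
    cost = 15150 + 200*8 + 150*8 + 200 + 150 = 18300
step 4: join C via nl
    card(P join C) = 1200*20/(50) = 480
    cost = 18300 + 1200*20 = 42300

42300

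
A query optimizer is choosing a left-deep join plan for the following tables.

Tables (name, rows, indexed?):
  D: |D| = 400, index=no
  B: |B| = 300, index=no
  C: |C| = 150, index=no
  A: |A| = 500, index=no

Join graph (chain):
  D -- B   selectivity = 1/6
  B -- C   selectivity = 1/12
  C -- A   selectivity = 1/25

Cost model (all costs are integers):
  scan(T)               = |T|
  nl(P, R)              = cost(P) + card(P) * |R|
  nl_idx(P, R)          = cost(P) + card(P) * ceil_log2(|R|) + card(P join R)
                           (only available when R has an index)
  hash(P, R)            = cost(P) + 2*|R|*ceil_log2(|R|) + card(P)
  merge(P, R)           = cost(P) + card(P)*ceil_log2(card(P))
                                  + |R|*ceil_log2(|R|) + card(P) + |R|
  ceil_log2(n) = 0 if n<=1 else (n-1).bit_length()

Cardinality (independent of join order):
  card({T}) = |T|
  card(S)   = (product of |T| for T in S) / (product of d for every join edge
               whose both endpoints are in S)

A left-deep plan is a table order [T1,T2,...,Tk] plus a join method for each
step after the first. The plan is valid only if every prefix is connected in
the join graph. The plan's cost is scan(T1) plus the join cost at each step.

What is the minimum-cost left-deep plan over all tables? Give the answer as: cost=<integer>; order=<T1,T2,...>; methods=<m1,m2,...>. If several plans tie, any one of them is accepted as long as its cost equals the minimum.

Selinger DP (subsets sized 1..n):
  {D}: scan cost=400, card=400
  {B}: scan cost=300, card=300
  {C}: scan cost=150, card=150
  {A}: scan cost=500, card=500
  {BD}: card=20000; try (B,hash)→6200, (D,merge)→7300, (B,merge)→7400, (D,hash)→7800, (D,nl)→120300, (B,nl)→120400; best=6200 via (B,hash)
  {BC}: card=3750; try (C,hash)→3000, (B,merge)→4500, (C,merge)→4650, (B,hash)→5700, (B,nl)→45150, (C,nl)→45300; best=3000 via (C,hash)
  {AC}: card=3000; try (C,hash)→3400, (A,merge)→6500, (C,merge)→6850, (A,hash)→9300, (A,nl)→75150, (C,nl)→75500; best=3400 via (C,hash)
  {BCD}: card=250000; try (D,hash)→13950, (C,hash)→28600, (D,merge)→55750, (C,merge)→327550, (D,nl)→1503000, (C,nl)→3006200; best=13950 via (D,hash)
  {ABC}: card=75000; try (B,hash)→11800, (A,hash)→15750, (B,merge)→45400, (A,merge)→56750, (B,nl)→903400, (A,nl)→1878000; best=11800 via (B,hash)
  {ABCD}: card=5000000; try (D,hash)→94000, (A,hash)→272950, (D,merge)→1365800, (A,merge)→4768950, (D,nl)→30011800, (A,nl)→125013950; best=94000 via (D,hash)

cost=94000; order=A,C,B,D; methods=hash,hash,hash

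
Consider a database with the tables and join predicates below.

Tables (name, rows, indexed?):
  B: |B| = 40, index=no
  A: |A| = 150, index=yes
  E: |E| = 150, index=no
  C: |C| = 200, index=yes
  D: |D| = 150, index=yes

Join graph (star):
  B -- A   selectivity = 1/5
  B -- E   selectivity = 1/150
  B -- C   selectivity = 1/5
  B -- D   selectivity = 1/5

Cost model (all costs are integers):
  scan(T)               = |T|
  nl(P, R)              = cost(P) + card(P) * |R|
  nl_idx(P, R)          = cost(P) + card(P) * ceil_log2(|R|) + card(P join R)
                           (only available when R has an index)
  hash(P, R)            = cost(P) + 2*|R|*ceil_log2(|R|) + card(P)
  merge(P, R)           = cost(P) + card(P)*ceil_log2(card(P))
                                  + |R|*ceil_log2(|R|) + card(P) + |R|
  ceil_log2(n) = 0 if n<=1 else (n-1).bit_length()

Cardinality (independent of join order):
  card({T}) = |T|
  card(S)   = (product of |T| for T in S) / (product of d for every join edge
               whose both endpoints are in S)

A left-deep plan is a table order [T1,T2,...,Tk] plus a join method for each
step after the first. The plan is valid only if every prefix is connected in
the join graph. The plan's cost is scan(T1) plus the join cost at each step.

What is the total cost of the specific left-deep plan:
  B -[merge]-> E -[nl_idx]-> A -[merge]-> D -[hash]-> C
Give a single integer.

58140

step 1: scan B: cost=40, card=40
step 2: join E via merge
    card(P join E) = 40*150/(150) = 40
    cost = 40 + 40*6 + 150*8 + 40 + 150 = 1670
step 3: join A via nl_idx
    card(P join A) = 40*150/(5) = 1200
    cost = 1670 + 40*8 + 1200 = 3190
step 4: join D via merge
    card(P join D) = 1200*150/(5) = 36000
    cost = 3190 + 1200*11 + 150*8 + 1200 + 150 = 18940
step 5: join C via hash
    card(P join C) = 36000*200/(5) = 1440000
    cost = 18940 + 2*200*8 + 36000 = 58140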